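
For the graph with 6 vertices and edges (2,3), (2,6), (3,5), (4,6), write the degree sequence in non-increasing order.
[2, 2, 2, 1, 1, 0] (degrees: deg(1)=0, deg(2)=2, deg(3)=2, deg(4)=1, deg(5)=1, deg(6)=2)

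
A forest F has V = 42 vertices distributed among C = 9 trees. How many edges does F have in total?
33 (Each of the 9 component trees on V_i vertices has V_i - 1 edges; summing gives V - C = 42 - 9 = 33)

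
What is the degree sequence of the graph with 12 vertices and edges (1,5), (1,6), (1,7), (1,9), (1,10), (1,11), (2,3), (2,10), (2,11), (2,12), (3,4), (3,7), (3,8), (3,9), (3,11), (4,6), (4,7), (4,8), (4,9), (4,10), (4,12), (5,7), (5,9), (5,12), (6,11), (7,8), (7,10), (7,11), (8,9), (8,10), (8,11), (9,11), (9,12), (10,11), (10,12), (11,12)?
[9, 7, 7, 7, 7, 6, 6, 6, 6, 4, 4, 3] (degrees: deg(1)=6, deg(2)=4, deg(3)=6, deg(4)=7, deg(5)=4, deg(6)=3, deg(7)=7, deg(8)=6, deg(9)=7, deg(10)=7, deg(11)=9, deg(12)=6)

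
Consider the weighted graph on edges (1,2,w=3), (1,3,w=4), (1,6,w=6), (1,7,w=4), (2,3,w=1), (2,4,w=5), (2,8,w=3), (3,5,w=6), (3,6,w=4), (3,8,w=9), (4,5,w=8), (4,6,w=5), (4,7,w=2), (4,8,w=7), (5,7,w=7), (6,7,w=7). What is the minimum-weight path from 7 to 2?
7 (path: 7 -> 1 -> 2; weights 4 + 3 = 7)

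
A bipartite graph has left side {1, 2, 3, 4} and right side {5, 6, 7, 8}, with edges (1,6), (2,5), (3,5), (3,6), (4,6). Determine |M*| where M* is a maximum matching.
2 (matching: (1,6), (2,5); upper bound min(|L|,|R|) = min(4,4) = 4)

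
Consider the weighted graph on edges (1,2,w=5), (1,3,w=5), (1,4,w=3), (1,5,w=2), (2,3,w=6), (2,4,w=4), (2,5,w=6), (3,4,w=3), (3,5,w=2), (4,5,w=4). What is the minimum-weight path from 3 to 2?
6 (path: 3 -> 2; weights 6 = 6)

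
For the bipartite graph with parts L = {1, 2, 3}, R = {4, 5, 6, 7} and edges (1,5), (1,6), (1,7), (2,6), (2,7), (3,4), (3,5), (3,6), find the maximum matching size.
3 (matching: (1,7), (2,6), (3,5); upper bound min(|L|,|R|) = min(3,4) = 3)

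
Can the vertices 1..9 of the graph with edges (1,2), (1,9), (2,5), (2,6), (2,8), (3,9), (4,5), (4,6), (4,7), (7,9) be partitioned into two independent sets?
Yes. Partition: {1, 3, 5, 6, 7, 8}, {2, 4, 9}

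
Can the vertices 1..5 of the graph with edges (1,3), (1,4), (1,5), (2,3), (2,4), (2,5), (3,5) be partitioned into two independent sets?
No (odd cycle of length 3: 5 -> 1 -> 3 -> 5)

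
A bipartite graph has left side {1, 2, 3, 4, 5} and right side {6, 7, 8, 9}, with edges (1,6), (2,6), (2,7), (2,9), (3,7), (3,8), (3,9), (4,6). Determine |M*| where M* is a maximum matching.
3 (matching: (1,6), (2,9), (3,8); upper bound min(|L|,|R|) = min(5,4) = 4)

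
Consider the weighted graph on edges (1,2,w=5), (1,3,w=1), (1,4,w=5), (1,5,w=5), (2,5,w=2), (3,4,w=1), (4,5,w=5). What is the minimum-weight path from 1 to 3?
1 (path: 1 -> 3; weights 1 = 1)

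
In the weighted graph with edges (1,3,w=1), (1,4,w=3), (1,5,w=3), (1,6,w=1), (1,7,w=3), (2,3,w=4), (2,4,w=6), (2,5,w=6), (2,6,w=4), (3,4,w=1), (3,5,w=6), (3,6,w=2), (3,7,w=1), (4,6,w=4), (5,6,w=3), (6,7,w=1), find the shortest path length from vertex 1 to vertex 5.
3 (path: 1 -> 5; weights 3 = 3)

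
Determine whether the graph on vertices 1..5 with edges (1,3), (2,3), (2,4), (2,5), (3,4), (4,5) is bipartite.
No (odd cycle of length 3: 2 -> 3 -> 4 -> 2)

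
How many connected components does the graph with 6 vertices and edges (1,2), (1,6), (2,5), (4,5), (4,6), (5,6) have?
2 (components: {1, 2, 4, 5, 6}, {3})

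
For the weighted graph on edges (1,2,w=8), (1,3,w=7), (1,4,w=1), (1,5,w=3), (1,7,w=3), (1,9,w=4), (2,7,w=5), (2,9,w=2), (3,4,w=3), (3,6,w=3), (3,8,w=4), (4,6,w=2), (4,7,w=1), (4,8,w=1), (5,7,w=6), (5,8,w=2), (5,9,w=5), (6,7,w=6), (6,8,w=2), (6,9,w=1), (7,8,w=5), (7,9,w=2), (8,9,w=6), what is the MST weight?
13 (MST edges: (1,4,w=1), (2,9,w=2), (3,6,w=3), (4,6,w=2), (4,7,w=1), (4,8,w=1), (5,8,w=2), (6,9,w=1); sum of weights 1 + 2 + 3 + 2 + 1 + 1 + 2 + 1 = 13)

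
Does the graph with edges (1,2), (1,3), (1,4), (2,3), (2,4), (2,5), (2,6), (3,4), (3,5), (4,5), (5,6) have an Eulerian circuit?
No (2 vertices have odd degree: {1, 2}; Eulerian circuit requires 0)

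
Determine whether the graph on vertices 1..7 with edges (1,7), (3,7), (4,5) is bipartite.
Yes. Partition: {1, 2, 3, 4, 6}, {5, 7}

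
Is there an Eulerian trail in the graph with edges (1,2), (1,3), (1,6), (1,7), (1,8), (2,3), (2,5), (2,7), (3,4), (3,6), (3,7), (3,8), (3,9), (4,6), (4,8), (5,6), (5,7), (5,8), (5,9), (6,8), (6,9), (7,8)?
No (6 vertices have odd degree: {1, 3, 4, 5, 7, 9}; Eulerian path requires 0 or 2)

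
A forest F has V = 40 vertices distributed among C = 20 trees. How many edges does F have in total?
20 (Each of the 20 component trees on V_i vertices has V_i - 1 edges; summing gives V - C = 40 - 20 = 20)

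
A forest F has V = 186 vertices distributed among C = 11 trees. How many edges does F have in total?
175 (Each of the 11 component trees on V_i vertices has V_i - 1 edges; summing gives V - C = 186 - 11 = 175)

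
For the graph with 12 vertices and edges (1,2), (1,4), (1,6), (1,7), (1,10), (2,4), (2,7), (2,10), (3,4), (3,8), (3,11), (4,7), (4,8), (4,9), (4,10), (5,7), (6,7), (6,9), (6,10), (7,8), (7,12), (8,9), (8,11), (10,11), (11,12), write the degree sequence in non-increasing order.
[7, 7, 5, 5, 5, 4, 4, 4, 3, 3, 2, 1] (degrees: deg(1)=5, deg(2)=4, deg(3)=3, deg(4)=7, deg(5)=1, deg(6)=4, deg(7)=7, deg(8)=5, deg(9)=3, deg(10)=5, deg(11)=4, deg(12)=2)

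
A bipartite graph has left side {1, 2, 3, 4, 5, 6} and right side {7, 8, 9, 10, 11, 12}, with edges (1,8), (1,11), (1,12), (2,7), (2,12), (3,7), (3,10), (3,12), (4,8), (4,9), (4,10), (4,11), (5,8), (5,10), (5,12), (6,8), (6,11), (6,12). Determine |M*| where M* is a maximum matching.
6 (matching: (1,12), (2,7), (3,10), (4,9), (5,8), (6,11); upper bound min(|L|,|R|) = min(6,6) = 6)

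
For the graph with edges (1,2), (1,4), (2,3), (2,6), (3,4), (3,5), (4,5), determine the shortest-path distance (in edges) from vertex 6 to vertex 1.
2 (path: 6 -> 2 -> 1, 2 edges)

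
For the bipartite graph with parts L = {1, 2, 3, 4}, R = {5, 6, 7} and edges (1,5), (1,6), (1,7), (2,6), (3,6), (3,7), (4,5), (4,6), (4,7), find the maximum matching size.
3 (matching: (1,7), (2,6), (4,5); upper bound min(|L|,|R|) = min(4,3) = 3)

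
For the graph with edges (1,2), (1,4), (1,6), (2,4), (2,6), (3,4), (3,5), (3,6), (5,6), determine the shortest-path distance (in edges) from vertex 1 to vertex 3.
2 (path: 1 -> 4 -> 3, 2 edges)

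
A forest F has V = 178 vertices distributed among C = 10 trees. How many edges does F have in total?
168 (Each of the 10 component trees on V_i vertices has V_i - 1 edges; summing gives V - C = 178 - 10 = 168)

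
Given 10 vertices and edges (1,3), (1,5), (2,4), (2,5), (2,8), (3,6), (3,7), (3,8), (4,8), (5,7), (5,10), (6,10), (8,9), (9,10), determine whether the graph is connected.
Yes (BFS from 1 visits [1, 3, 5, 6, 7, 8, 2, 10, 4, 9] — all 10 vertices reached)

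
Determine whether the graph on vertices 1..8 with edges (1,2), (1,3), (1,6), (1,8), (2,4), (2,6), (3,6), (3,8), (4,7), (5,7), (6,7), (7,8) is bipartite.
No (odd cycle of length 3: 6 -> 1 -> 2 -> 6)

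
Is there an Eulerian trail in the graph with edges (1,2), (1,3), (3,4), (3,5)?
No (4 vertices have odd degree: {2, 3, 4, 5}; Eulerian path requires 0 or 2)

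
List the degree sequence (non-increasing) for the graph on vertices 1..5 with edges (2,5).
[1, 1, 0, 0, 0] (degrees: deg(1)=0, deg(2)=1, deg(3)=0, deg(4)=0, deg(5)=1)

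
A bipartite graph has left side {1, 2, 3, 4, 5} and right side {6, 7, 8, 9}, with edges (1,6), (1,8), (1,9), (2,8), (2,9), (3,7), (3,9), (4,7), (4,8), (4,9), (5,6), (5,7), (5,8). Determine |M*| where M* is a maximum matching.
4 (matching: (1,9), (2,8), (3,7), (5,6); upper bound min(|L|,|R|) = min(5,4) = 4)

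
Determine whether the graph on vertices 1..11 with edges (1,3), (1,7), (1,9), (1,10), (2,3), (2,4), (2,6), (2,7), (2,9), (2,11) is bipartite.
Yes. Partition: {1, 2, 5, 8}, {3, 4, 6, 7, 9, 10, 11}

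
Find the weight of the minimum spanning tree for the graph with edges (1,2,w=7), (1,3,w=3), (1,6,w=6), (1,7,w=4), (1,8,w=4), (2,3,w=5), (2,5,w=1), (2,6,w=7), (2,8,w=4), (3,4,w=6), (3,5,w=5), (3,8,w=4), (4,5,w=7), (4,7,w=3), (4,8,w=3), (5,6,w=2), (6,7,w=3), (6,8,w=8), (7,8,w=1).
17 (MST edges: (1,3,w=3), (1,8,w=4), (2,5,w=1), (4,7,w=3), (5,6,w=2), (6,7,w=3), (7,8,w=1); sum of weights 3 + 4 + 1 + 3 + 2 + 3 + 1 = 17)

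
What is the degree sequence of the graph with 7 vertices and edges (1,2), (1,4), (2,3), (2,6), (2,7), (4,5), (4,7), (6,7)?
[4, 3, 3, 2, 2, 1, 1] (degrees: deg(1)=2, deg(2)=4, deg(3)=1, deg(4)=3, deg(5)=1, deg(6)=2, deg(7)=3)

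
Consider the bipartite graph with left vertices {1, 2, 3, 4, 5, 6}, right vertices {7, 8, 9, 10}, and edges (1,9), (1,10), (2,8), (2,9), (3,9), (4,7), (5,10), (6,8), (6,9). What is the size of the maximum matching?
4 (matching: (1,10), (2,9), (4,7), (6,8); upper bound min(|L|,|R|) = min(6,4) = 4)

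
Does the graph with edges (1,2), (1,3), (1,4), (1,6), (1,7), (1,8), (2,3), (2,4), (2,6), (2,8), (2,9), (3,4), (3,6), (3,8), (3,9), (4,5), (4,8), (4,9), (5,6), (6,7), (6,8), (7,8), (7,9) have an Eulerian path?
Yes — and in fact it has an Eulerian circuit (the graph is connected and all 9 vertices have even degree)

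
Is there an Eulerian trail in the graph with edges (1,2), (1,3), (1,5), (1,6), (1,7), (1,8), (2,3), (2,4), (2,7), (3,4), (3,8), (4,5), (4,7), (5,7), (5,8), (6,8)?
Yes — and in fact it has an Eulerian circuit (the graph is connected and all 8 vertices have even degree)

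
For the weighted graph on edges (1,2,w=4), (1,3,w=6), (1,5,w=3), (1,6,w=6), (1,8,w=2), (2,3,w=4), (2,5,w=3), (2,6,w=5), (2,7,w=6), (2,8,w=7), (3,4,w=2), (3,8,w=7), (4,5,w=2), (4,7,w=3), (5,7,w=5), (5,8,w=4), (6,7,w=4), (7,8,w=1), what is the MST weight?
17 (MST edges: (1,5,w=3), (1,8,w=2), (2,5,w=3), (3,4,w=2), (4,5,w=2), (6,7,w=4), (7,8,w=1); sum of weights 3 + 2 + 3 + 2 + 2 + 4 + 1 = 17)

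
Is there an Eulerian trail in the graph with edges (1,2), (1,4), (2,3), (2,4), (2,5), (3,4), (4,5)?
Yes — and in fact it has an Eulerian circuit (the graph is connected and all 5 vertices have even degree)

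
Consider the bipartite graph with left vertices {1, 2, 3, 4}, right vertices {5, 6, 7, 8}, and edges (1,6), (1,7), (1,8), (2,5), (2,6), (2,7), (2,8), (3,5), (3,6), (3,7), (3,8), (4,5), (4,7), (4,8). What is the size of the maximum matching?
4 (matching: (1,8), (2,7), (3,6), (4,5); upper bound min(|L|,|R|) = min(4,4) = 4)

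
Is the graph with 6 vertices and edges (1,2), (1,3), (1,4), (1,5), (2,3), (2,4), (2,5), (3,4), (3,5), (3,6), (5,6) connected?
Yes (BFS from 1 visits [1, 2, 3, 4, 5, 6] — all 6 vertices reached)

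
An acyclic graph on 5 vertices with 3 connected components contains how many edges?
2 (Each of the 3 component trees on V_i vertices has V_i - 1 edges; summing gives V - C = 5 - 3 = 2)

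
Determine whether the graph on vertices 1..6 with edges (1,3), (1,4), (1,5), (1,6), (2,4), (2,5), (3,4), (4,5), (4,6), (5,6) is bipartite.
No (odd cycle of length 3: 5 -> 1 -> 6 -> 5)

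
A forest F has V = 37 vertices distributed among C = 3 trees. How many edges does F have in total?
34 (Each of the 3 component trees on V_i vertices has V_i - 1 edges; summing gives V - C = 37 - 3 = 34)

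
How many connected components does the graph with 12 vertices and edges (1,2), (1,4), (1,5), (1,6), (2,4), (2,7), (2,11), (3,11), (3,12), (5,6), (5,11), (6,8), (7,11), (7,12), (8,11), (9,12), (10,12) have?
1 (components: {1, 2, 3, 4, 5, 6, 7, 8, 9, 10, 11, 12})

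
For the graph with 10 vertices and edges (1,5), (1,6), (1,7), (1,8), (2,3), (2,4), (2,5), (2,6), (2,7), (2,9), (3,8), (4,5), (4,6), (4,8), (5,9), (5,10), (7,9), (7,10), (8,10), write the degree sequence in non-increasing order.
[6, 5, 4, 4, 4, 4, 3, 3, 3, 2] (degrees: deg(1)=4, deg(2)=6, deg(3)=2, deg(4)=4, deg(5)=5, deg(6)=3, deg(7)=4, deg(8)=4, deg(9)=3, deg(10)=3)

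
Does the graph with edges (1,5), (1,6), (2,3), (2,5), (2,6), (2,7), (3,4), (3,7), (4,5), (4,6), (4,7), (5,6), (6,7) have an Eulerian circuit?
No (2 vertices have odd degree: {3, 6}; Eulerian circuit requires 0)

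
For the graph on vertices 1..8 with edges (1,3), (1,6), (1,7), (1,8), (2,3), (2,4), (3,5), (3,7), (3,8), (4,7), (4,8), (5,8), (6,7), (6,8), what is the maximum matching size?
4 (matching: (1,6), (2,4), (3,7), (5,8); upper bound floor(n/2) = floor(8/2) = 4)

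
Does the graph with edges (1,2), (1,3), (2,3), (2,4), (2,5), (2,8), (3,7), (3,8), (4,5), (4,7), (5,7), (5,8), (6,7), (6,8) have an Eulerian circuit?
No (2 vertices have odd degree: {2, 4}; Eulerian circuit requires 0)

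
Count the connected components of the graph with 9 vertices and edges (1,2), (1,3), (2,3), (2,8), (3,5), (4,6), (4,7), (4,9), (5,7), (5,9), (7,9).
1 (components: {1, 2, 3, 4, 5, 6, 7, 8, 9})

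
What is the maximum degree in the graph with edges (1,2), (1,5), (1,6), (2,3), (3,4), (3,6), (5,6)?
3 (attained at vertices 1, 3, 6)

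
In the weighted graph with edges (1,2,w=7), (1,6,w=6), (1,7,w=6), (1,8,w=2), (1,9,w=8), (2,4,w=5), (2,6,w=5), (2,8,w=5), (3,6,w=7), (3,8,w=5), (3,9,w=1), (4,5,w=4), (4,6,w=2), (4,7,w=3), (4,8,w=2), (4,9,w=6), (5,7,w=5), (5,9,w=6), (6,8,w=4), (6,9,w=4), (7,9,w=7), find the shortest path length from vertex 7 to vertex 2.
8 (path: 7 -> 4 -> 2; weights 3 + 5 = 8)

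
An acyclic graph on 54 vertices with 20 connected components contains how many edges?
34 (Each of the 20 component trees on V_i vertices has V_i - 1 edges; summing gives V - C = 54 - 20 = 34)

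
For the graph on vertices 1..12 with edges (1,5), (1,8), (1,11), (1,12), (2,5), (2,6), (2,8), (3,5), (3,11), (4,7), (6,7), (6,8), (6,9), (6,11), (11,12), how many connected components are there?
2 (components: {1, 2, 3, 4, 5, 6, 7, 8, 9, 11, 12}, {10})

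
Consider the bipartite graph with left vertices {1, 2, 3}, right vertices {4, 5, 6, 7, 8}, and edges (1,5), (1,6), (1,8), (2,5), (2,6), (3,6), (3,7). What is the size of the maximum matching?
3 (matching: (1,8), (2,6), (3,7); upper bound min(|L|,|R|) = min(3,5) = 3)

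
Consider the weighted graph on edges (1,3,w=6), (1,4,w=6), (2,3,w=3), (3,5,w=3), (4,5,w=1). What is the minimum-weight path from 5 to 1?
7 (path: 5 -> 4 -> 1; weights 1 + 6 = 7)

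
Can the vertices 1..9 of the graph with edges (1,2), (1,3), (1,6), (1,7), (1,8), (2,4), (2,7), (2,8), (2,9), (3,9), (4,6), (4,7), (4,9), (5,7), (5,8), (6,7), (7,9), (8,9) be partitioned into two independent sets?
No (odd cycle of length 3: 8 -> 1 -> 2 -> 8)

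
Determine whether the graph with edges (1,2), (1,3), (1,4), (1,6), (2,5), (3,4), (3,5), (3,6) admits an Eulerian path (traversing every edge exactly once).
Yes — and in fact it has an Eulerian circuit (the graph is connected and all 6 vertices have even degree)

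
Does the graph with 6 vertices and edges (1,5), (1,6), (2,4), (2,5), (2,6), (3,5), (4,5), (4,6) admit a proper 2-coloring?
No (odd cycle of length 3: 2 -> 6 -> 4 -> 2)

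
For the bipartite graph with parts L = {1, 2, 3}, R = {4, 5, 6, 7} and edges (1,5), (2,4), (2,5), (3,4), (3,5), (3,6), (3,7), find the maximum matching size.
3 (matching: (1,5), (2,4), (3,7); upper bound min(|L|,|R|) = min(3,4) = 3)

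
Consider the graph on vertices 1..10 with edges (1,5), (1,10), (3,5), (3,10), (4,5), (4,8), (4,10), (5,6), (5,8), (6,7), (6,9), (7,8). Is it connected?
No, it has 2 components: {1, 3, 4, 5, 6, 7, 8, 9, 10}, {2}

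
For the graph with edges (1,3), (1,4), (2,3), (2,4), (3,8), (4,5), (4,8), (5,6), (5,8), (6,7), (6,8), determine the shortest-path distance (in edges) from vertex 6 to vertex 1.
3 (path: 6 -> 8 -> 3 -> 1, 3 edges)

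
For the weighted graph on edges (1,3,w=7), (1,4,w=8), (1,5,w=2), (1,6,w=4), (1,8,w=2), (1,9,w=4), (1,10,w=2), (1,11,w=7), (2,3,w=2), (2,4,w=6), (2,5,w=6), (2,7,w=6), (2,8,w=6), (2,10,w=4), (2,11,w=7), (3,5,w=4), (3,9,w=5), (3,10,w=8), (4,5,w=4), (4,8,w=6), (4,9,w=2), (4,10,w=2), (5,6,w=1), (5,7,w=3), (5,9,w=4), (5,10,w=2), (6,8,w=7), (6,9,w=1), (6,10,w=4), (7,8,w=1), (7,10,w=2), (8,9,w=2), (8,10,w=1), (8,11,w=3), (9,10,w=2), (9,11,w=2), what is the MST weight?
18 (MST edges: (1,5,w=2), (1,8,w=2), (2,3,w=2), (2,10,w=4), (4,9,w=2), (5,6,w=1), (6,9,w=1), (7,8,w=1), (8,10,w=1), (9,11,w=2); sum of weights 2 + 2 + 2 + 4 + 2 + 1 + 1 + 1 + 1 + 2 = 18)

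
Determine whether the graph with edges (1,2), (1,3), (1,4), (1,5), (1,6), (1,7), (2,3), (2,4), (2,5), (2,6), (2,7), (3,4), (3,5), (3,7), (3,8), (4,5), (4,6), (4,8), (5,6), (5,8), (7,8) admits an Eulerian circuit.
Yes (the graph is connected and all 8 vertices have even degree)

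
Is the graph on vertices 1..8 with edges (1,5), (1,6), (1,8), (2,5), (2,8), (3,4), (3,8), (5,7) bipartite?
Yes. Partition: {1, 2, 3, 7}, {4, 5, 6, 8}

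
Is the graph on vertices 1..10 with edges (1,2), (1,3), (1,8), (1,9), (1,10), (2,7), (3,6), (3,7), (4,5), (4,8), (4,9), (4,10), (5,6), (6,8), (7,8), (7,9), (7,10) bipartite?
Yes. Partition: {1, 4, 6, 7}, {2, 3, 5, 8, 9, 10}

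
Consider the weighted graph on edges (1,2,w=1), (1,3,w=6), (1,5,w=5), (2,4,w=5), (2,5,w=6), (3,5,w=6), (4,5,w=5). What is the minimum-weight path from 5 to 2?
6 (path: 5 -> 2; weights 6 = 6)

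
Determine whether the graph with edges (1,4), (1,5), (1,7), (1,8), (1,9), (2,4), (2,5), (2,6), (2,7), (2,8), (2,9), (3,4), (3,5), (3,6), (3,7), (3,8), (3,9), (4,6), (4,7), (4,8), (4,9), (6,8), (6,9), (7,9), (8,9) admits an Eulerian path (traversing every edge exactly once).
No (6 vertices have odd degree: {1, 4, 5, 6, 7, 9}; Eulerian path requires 0 or 2)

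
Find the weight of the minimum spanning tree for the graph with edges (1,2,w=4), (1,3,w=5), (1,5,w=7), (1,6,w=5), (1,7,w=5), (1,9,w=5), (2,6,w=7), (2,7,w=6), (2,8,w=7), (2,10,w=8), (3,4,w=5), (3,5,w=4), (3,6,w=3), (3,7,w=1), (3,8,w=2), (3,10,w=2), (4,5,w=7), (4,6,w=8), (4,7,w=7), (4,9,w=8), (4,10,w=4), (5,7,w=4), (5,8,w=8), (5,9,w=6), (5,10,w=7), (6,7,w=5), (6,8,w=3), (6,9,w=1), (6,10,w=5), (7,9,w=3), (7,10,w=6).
26 (MST edges: (1,2,w=4), (1,7,w=5), (3,5,w=4), (3,6,w=3), (3,7,w=1), (3,8,w=2), (3,10,w=2), (4,10,w=4), (6,9,w=1); sum of weights 4 + 5 + 4 + 3 + 1 + 2 + 2 + 4 + 1 = 26)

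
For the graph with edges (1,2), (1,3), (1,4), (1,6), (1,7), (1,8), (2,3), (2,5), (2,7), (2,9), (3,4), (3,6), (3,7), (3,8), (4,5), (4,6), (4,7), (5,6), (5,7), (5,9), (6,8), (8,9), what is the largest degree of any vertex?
6 (attained at vertices 1, 3)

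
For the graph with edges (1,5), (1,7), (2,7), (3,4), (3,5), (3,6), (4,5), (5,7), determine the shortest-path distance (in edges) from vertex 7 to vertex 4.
2 (path: 7 -> 5 -> 4, 2 edges)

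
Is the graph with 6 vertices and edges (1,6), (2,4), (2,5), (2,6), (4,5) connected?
No, it has 2 components: {1, 2, 4, 5, 6}, {3}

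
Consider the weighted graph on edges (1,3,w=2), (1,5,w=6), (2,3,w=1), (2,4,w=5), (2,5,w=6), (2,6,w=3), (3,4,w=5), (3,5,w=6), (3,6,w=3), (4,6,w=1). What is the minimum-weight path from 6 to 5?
9 (path: 6 -> 3 -> 5; weights 3 + 6 = 9)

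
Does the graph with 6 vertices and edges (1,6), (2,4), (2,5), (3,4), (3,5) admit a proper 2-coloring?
Yes. Partition: {1, 2, 3}, {4, 5, 6}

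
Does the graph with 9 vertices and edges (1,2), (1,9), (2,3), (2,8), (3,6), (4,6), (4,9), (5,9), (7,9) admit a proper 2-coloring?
Yes. Partition: {1, 3, 4, 5, 7, 8}, {2, 6, 9}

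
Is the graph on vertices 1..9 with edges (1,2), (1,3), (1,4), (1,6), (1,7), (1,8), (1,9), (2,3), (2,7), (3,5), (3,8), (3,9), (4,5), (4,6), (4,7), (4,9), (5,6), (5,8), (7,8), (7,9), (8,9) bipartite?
No (odd cycle of length 3: 8 -> 1 -> 7 -> 8)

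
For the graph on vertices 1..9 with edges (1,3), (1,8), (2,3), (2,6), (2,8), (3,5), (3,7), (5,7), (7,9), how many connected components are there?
2 (components: {1, 2, 3, 5, 6, 7, 8, 9}, {4})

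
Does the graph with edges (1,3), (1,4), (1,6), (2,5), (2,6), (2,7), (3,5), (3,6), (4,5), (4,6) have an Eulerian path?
No (6 vertices have odd degree: {1, 2, 3, 4, 5, 7}; Eulerian path requires 0 or 2)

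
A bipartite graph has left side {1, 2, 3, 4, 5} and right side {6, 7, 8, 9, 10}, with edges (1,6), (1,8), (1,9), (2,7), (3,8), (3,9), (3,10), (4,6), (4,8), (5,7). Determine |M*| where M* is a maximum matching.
4 (matching: (1,9), (2,7), (3,10), (4,8); upper bound min(|L|,|R|) = min(5,5) = 5)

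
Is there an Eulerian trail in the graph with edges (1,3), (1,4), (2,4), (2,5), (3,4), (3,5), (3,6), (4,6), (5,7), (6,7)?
Yes (the graph is connected and exactly 2 vertices have odd degree: {5, 6}; any Eulerian path must start and end at those)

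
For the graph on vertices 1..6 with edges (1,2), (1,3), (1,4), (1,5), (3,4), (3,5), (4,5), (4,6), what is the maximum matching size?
3 (matching: (1,2), (3,5), (4,6); upper bound floor(n/2) = floor(6/2) = 3)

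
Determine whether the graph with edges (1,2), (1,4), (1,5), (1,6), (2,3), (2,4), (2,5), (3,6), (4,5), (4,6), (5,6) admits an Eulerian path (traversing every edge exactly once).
Yes — and in fact it has an Eulerian circuit (the graph is connected and all 6 vertices have even degree)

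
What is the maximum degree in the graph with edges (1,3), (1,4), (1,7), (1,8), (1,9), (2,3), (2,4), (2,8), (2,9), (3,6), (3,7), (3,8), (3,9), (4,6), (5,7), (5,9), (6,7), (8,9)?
6 (attained at vertex 3)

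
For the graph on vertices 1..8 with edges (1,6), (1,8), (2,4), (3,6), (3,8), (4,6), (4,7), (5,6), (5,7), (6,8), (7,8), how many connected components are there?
1 (components: {1, 2, 3, 4, 5, 6, 7, 8})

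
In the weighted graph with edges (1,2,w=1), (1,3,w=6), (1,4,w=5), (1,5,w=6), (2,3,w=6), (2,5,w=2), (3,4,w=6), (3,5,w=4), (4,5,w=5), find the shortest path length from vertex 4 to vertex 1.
5 (path: 4 -> 1; weights 5 = 5)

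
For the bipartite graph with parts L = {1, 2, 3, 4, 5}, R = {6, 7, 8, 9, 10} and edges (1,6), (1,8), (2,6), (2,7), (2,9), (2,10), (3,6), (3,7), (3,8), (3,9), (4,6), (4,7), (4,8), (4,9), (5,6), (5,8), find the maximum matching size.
5 (matching: (1,8), (2,10), (3,9), (4,7), (5,6); upper bound min(|L|,|R|) = min(5,5) = 5)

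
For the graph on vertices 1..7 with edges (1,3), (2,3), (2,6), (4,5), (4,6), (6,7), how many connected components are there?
1 (components: {1, 2, 3, 4, 5, 6, 7})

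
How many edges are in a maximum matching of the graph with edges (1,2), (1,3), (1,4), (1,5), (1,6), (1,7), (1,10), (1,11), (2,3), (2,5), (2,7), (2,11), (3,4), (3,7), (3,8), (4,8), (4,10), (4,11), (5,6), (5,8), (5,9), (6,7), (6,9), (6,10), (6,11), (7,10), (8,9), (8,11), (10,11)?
5 (matching: (1,11), (3,7), (4,8), (5,9), (6,10); upper bound floor(n/2) = floor(11/2) = 5)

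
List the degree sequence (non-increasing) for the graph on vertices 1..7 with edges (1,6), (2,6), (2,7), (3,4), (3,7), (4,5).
[2, 2, 2, 2, 2, 1, 1] (degrees: deg(1)=1, deg(2)=2, deg(3)=2, deg(4)=2, deg(5)=1, deg(6)=2, deg(7)=2)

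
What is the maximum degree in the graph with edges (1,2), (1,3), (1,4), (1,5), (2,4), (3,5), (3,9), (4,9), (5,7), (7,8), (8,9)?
4 (attained at vertex 1)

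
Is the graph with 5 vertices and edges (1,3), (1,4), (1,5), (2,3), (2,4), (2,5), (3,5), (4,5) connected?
Yes (BFS from 1 visits [1, 3, 4, 5, 2] — all 5 vertices reached)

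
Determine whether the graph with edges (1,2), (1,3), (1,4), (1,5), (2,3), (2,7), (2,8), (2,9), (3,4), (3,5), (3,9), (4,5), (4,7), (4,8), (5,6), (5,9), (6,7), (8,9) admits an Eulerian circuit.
No (6 vertices have odd degree: {2, 3, 4, 5, 7, 8}; Eulerian circuit requires 0)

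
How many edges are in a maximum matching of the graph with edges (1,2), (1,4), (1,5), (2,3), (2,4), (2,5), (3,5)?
2 (matching: (1,4), (2,5); upper bound floor(n/2) = floor(5/2) = 2)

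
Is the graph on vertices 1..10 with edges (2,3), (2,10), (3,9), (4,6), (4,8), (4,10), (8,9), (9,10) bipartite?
Yes. Partition: {1, 2, 4, 5, 7, 9}, {3, 6, 8, 10}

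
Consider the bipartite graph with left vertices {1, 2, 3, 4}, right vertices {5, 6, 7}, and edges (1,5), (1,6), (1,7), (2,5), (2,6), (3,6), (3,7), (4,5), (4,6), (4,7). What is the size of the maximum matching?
3 (matching: (1,7), (2,6), (4,5); upper bound min(|L|,|R|) = min(4,3) = 3)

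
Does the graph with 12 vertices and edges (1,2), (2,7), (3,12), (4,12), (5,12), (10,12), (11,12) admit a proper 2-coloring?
Yes. Partition: {1, 3, 4, 5, 6, 7, 8, 9, 10, 11}, {2, 12}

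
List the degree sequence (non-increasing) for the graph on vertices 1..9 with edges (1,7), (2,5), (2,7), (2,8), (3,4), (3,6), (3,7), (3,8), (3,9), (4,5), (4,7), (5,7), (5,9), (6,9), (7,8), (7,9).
[7, 5, 4, 4, 3, 3, 3, 2, 1] (degrees: deg(1)=1, deg(2)=3, deg(3)=5, deg(4)=3, deg(5)=4, deg(6)=2, deg(7)=7, deg(8)=3, deg(9)=4)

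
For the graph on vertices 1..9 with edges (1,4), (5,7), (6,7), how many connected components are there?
6 (components: {1, 4}, {2}, {3}, {5, 6, 7}, {8}, {9})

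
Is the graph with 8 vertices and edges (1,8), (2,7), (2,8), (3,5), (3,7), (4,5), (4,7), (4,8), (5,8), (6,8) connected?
Yes (BFS from 1 visits [1, 8, 2, 4, 5, 6, 7, 3] — all 8 vertices reached)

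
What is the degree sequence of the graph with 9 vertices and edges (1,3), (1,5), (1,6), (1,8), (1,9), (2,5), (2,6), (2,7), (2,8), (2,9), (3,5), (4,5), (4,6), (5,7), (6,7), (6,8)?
[5, 5, 5, 5, 3, 3, 2, 2, 2] (degrees: deg(1)=5, deg(2)=5, deg(3)=2, deg(4)=2, deg(5)=5, deg(6)=5, deg(7)=3, deg(8)=3, deg(9)=2)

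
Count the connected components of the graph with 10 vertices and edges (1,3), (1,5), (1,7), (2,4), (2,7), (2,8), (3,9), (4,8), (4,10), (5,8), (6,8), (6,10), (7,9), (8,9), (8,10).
1 (components: {1, 2, 3, 4, 5, 6, 7, 8, 9, 10})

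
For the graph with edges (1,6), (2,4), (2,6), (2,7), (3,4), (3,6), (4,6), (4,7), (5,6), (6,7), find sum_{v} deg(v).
20 (handshake: sum of degrees = 2|E| = 2 x 10 = 20)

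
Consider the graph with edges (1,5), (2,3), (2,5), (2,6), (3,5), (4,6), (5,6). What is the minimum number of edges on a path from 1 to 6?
2 (path: 1 -> 5 -> 6, 2 edges)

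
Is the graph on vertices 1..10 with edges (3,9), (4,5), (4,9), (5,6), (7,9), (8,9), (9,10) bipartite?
Yes. Partition: {1, 2, 3, 4, 6, 7, 8, 10}, {5, 9}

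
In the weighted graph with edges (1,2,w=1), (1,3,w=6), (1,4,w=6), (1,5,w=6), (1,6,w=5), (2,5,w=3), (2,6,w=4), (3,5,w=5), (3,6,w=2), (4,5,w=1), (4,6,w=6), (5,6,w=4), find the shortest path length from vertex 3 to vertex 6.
2 (path: 3 -> 6; weights 2 = 2)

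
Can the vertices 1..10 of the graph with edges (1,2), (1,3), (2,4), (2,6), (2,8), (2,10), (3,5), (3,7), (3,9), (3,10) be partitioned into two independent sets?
Yes. Partition: {1, 4, 5, 6, 7, 8, 9, 10}, {2, 3}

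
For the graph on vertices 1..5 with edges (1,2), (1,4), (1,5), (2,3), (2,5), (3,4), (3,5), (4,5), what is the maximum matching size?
2 (matching: (2,5), (3,4); upper bound floor(n/2) = floor(5/2) = 2)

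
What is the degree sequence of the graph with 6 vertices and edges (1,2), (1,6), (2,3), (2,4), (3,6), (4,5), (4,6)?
[3, 3, 3, 2, 2, 1] (degrees: deg(1)=2, deg(2)=3, deg(3)=2, deg(4)=3, deg(5)=1, deg(6)=3)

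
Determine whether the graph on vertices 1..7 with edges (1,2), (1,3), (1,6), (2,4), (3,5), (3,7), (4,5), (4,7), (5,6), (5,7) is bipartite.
No (odd cycle of length 5: 5 -> 6 -> 1 -> 3 -> 7 -> 5)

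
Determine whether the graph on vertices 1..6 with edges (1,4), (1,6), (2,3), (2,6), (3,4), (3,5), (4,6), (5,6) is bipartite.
No (odd cycle of length 3: 6 -> 1 -> 4 -> 6)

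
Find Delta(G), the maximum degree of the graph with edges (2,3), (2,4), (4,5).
2 (attained at vertices 2, 4)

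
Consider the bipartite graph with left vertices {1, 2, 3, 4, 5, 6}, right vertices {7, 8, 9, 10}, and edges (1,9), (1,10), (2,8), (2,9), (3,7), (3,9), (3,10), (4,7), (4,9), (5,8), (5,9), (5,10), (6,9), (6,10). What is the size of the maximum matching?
4 (matching: (1,10), (2,9), (3,7), (5,8); upper bound min(|L|,|R|) = min(6,4) = 4)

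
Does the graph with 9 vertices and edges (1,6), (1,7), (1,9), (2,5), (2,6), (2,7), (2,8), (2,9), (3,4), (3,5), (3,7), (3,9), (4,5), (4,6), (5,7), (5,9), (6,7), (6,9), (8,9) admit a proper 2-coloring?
No (odd cycle of length 3: 9 -> 1 -> 6 -> 9)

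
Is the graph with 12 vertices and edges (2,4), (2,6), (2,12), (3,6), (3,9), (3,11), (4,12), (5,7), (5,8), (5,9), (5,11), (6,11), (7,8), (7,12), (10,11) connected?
No, it has 2 components: {1}, {2, 3, 4, 5, 6, 7, 8, 9, 10, 11, 12}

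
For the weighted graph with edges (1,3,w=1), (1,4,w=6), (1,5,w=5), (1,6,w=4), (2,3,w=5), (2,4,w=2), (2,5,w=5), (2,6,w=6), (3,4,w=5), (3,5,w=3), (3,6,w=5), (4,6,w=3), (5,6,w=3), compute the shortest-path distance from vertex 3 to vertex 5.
3 (path: 3 -> 5; weights 3 = 3)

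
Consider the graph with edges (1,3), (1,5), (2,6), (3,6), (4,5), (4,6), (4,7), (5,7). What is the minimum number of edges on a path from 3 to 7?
3 (path: 3 -> 1 -> 5 -> 7, 3 edges)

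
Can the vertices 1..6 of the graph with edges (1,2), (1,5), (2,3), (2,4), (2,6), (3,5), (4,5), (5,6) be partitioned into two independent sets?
Yes. Partition: {1, 3, 4, 6}, {2, 5}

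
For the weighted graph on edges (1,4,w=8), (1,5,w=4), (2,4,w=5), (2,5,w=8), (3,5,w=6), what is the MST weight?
23 (MST edges: (1,4,w=8), (1,5,w=4), (2,4,w=5), (3,5,w=6); sum of weights 8 + 4 + 5 + 6 = 23)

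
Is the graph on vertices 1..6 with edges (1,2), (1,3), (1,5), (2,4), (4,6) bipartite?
Yes. Partition: {1, 4}, {2, 3, 5, 6}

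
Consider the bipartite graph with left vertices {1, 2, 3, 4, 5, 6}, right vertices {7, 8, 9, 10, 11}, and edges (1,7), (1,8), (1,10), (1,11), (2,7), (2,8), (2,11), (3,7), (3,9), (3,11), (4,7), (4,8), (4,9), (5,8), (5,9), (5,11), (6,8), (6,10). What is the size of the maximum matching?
5 (matching: (1,11), (2,8), (3,9), (4,7), (6,10); upper bound min(|L|,|R|) = min(6,5) = 5)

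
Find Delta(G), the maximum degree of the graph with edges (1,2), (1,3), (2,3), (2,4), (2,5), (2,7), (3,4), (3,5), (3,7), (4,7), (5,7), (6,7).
5 (attained at vertices 2, 3, 7)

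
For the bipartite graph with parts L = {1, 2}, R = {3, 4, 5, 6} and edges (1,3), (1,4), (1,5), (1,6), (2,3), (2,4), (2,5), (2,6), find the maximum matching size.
2 (matching: (1,6), (2,5); upper bound min(|L|,|R|) = min(2,4) = 2)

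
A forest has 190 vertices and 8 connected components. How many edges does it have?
182 (Each of the 8 component trees on V_i vertices has V_i - 1 edges; summing gives V - C = 190 - 8 = 182)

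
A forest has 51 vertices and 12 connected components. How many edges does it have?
39 (Each of the 12 component trees on V_i vertices has V_i - 1 edges; summing gives V - C = 51 - 12 = 39)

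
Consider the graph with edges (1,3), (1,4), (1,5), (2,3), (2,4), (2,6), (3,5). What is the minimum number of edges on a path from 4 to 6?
2 (path: 4 -> 2 -> 6, 2 edges)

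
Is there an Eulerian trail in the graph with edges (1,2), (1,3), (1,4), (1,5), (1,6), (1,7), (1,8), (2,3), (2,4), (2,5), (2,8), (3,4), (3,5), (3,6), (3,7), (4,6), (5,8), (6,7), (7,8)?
Yes (the graph is connected and exactly 2 vertices have odd degree: {1, 2}; any Eulerian path must start and end at those)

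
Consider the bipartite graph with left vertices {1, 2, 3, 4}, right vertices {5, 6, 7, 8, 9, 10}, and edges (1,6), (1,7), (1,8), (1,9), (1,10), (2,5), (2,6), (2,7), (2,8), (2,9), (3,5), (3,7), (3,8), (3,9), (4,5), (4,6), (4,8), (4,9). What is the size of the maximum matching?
4 (matching: (1,10), (2,9), (3,7), (4,8); upper bound min(|L|,|R|) = min(4,6) = 4)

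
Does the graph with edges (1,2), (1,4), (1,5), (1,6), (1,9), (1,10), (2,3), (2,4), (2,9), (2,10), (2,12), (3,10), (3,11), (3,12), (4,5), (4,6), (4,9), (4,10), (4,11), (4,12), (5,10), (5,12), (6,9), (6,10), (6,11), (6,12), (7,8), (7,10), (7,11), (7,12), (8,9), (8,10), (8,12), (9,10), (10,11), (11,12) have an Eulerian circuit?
Yes (the graph is connected and all 12 vertices have even degree)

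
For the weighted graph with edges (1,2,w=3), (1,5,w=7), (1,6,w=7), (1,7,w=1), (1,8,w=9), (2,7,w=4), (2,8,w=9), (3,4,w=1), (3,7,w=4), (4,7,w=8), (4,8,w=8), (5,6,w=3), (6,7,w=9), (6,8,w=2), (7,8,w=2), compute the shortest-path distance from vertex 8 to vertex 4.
7 (path: 8 -> 7 -> 3 -> 4; weights 2 + 4 + 1 = 7)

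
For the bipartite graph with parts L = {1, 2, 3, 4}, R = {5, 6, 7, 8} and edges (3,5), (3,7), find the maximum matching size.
1 (matching: (3,7); upper bound min(|L|,|R|) = min(4,4) = 4)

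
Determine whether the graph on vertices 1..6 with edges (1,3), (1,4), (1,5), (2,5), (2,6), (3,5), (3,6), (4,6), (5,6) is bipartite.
No (odd cycle of length 3: 5 -> 1 -> 3 -> 5)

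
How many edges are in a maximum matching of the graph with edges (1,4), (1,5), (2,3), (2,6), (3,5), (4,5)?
3 (matching: (1,4), (2,6), (3,5); upper bound floor(n/2) = floor(6/2) = 3)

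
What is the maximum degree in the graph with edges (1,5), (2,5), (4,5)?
3 (attained at vertex 5)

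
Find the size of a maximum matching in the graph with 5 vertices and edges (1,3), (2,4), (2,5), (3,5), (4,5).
2 (matching: (2,4), (3,5); upper bound floor(n/2) = floor(5/2) = 2)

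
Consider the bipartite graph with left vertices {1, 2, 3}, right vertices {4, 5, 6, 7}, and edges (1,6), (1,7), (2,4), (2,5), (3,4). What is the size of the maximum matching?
3 (matching: (1,7), (2,5), (3,4); upper bound min(|L|,|R|) = min(3,4) = 3)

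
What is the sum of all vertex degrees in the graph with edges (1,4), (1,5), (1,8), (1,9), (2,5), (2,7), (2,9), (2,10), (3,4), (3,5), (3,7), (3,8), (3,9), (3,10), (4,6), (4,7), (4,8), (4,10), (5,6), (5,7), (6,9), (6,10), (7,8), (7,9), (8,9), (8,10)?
52 (handshake: sum of degrees = 2|E| = 2 x 26 = 52)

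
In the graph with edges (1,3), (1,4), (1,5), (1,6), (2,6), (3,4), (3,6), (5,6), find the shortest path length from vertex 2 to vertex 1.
2 (path: 2 -> 6 -> 1, 2 edges)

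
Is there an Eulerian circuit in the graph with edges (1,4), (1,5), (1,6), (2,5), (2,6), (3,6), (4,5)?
No (4 vertices have odd degree: {1, 3, 5, 6}; Eulerian circuit requires 0)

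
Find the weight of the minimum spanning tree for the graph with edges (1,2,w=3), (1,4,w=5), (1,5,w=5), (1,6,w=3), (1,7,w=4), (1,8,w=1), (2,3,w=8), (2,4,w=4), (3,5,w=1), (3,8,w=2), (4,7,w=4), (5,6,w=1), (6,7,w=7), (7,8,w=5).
16 (MST edges: (1,2,w=3), (1,7,w=4), (1,8,w=1), (2,4,w=4), (3,5,w=1), (3,8,w=2), (5,6,w=1); sum of weights 3 + 4 + 1 + 4 + 1 + 2 + 1 = 16)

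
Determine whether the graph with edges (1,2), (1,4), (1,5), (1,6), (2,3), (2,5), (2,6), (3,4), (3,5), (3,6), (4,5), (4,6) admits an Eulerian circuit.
Yes (the graph is connected and all 6 vertices have even degree)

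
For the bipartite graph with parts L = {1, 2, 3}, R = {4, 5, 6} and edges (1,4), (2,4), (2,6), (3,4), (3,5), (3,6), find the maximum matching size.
3 (matching: (1,4), (2,6), (3,5); upper bound min(|L|,|R|) = min(3,3) = 3)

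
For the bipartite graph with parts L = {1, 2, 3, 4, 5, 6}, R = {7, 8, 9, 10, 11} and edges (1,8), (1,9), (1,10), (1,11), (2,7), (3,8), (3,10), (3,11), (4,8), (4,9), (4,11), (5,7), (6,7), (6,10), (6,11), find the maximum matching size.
5 (matching: (1,11), (2,7), (3,8), (4,9), (6,10); upper bound min(|L|,|R|) = min(6,5) = 5)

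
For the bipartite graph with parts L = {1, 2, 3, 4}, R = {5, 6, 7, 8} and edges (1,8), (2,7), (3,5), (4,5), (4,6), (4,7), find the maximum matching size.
4 (matching: (1,8), (2,7), (3,5), (4,6); upper bound min(|L|,|R|) = min(4,4) = 4)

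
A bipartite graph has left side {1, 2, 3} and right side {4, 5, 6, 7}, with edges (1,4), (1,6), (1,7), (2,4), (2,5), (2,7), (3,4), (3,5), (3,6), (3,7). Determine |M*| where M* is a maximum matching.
3 (matching: (1,7), (2,5), (3,6); upper bound min(|L|,|R|) = min(3,4) = 3)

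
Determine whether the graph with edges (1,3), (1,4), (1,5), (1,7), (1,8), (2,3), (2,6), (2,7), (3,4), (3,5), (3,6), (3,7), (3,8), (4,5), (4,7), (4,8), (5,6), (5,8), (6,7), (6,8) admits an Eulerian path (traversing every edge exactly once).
No (8 vertices have odd degree: {1, 2, 3, 4, 5, 6, 7, 8}; Eulerian path requires 0 or 2)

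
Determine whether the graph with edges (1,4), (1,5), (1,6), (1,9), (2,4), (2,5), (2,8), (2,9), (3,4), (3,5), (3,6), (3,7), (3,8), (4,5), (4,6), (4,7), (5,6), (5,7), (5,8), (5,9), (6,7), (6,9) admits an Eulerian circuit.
No (2 vertices have odd degree: {3, 8}; Eulerian circuit requires 0)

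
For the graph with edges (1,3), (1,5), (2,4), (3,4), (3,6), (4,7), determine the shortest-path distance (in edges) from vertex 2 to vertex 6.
3 (path: 2 -> 4 -> 3 -> 6, 3 edges)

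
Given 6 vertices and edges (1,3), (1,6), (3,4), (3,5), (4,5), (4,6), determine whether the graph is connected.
No, it has 2 components: {1, 3, 4, 5, 6}, {2}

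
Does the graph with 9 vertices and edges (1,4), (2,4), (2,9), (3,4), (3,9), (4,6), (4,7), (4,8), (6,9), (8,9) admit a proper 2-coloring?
Yes. Partition: {1, 2, 3, 5, 6, 7, 8}, {4, 9}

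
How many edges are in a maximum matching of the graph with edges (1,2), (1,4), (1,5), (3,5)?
2 (matching: (1,4), (3,5); upper bound floor(n/2) = floor(5/2) = 2)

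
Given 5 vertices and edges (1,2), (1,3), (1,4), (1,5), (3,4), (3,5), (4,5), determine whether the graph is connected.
Yes (BFS from 1 visits [1, 2, 3, 4, 5] — all 5 vertices reached)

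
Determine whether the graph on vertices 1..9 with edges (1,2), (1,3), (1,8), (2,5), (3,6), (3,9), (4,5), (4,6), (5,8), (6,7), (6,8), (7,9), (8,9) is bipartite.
Yes. Partition: {1, 5, 6, 9}, {2, 3, 4, 7, 8}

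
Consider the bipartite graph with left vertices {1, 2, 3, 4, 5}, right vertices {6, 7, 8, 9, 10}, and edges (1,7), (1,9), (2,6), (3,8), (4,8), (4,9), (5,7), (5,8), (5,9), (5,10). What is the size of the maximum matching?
5 (matching: (1,7), (2,6), (3,8), (4,9), (5,10); upper bound min(|L|,|R|) = min(5,5) = 5)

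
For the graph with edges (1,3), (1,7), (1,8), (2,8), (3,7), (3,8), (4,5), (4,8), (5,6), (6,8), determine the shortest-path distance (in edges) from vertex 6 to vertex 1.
2 (path: 6 -> 8 -> 1, 2 edges)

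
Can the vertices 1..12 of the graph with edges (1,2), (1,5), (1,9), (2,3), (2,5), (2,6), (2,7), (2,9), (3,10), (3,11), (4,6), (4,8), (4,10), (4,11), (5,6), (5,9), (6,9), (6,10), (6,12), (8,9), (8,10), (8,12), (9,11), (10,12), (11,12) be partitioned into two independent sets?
No (odd cycle of length 3: 5 -> 1 -> 2 -> 5)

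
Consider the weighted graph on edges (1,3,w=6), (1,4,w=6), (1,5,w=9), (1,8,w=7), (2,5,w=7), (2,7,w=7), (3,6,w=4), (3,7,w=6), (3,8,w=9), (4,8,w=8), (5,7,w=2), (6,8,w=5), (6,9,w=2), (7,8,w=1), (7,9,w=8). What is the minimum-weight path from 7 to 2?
7 (path: 7 -> 2; weights 7 = 7)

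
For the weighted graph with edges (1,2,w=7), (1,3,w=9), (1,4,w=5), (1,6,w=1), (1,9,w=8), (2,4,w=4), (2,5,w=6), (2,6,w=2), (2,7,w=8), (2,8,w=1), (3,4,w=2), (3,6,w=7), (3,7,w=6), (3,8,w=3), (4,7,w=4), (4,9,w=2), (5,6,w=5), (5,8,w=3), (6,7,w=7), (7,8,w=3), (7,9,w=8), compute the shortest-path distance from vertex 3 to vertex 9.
4 (path: 3 -> 4 -> 9; weights 2 + 2 = 4)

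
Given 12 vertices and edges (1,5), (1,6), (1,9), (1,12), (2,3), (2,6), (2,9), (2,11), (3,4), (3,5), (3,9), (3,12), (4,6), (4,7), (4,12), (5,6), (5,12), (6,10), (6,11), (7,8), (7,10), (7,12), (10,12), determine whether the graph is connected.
Yes (BFS from 1 visits [1, 5, 6, 9, 12, 3, 2, 4, 10, 11, 7, 8] — all 12 vertices reached)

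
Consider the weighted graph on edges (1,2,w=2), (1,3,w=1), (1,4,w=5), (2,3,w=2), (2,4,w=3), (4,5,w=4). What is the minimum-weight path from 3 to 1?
1 (path: 3 -> 1; weights 1 = 1)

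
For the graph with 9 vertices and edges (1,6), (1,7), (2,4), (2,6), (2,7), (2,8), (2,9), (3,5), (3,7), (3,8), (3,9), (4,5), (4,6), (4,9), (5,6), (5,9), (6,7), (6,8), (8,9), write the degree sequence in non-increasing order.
[6, 5, 5, 4, 4, 4, 4, 4, 2] (degrees: deg(1)=2, deg(2)=5, deg(3)=4, deg(4)=4, deg(5)=4, deg(6)=6, deg(7)=4, deg(8)=4, deg(9)=5)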